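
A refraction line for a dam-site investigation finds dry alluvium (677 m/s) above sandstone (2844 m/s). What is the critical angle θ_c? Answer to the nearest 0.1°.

Critical incidence: sin θ_c = V₁/V₂ = 677/2844 = 0.2380.
θ_c = arcsin 0.2380 = 13.77°.

13.8°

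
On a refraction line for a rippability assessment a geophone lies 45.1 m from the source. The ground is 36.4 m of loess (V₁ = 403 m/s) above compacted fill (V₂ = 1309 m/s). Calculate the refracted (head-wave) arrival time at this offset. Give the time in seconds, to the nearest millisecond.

t = x/V₂ + 2h·√(V₂²−V₁²)/(V₁V₂).
√(V₂²−V₁²) = √(1309²−403²) = 1245.4 m/s; delay term = 2·36.4·1245.4/(403·1309) = 0.17187 s.
t = 45.1/1309 + 0.17187 = 0.20632 s.

0.206 s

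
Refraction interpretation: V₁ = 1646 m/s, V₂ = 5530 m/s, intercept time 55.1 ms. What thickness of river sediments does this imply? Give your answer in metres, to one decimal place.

47.5 m

θ_c = arcsin(1646/5530) = 17.32°; cos θ_c = 0.9547.
tᵢ = 2h cos θ_c/V₁ ⇒ h = tᵢ·V₁/(2 cos θ_c) = 0.0551·1646/(2·0.9547) = 47.50 m.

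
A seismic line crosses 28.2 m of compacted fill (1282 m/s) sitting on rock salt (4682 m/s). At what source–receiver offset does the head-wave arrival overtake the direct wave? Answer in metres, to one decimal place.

θ_c = arcsin(1282/4682) = 15.89°, so cos θ_c = 0.9618 and tᵢ = 2h cos θ_c/V₁ = 0.0423 s.
At crossover x/V₁ = x/V₂ + tᵢ ⇒ x = tᵢ/(1/V₁ − 1/V₂) = 0.04231/(7.8003e-04 − 2.1358e-04) = 74.70 m.

74.7 m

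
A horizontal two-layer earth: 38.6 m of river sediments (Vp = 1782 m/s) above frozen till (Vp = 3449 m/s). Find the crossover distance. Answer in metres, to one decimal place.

136.8 m

θ_c = arcsin(1782/3449) = 31.11°, so cos θ_c = 0.8562 and tᵢ = 2h cos θ_c/V₁ = 0.0371 s.
At crossover x/V₁ = x/V₂ + tᵢ ⇒ x = tᵢ/(1/V₁ − 1/V₂) = 0.03709/(5.6117e-04 − 2.8994e-04) = 136.75 m.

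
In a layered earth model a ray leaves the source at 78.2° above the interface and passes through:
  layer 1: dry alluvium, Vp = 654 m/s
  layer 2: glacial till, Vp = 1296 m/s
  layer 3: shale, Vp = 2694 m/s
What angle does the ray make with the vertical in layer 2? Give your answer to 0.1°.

23.9°

From the normal: θ₁ = 90° − 78.2° = 11.8°.
Snell's law across each interface conserves sin θ / V, so sin θ_2 = V_2·sin θ₁/V₁.
sin θ_2 = 1296 × sin 11.8° / 654 = 0.4052.
θ_2 = arcsin 0.4052 = 23.91°.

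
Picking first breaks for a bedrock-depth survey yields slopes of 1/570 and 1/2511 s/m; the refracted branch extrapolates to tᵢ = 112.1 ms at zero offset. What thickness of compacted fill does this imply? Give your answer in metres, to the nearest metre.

33 m

θ_c = arcsin(570/2511) = 13.12°; cos θ_c = 0.9739.
tᵢ = 2h cos θ_c/V₁ ⇒ h = tᵢ·V₁/(2 cos θ_c) = 0.1121·570/(2·0.9739) = 32.80 m.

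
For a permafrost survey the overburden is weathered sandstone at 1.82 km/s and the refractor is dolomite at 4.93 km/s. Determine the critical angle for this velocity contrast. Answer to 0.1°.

21.7°

Critical incidence: sin θ_c = V₁/V₂ = 1.82/4.93 = 0.3692.
θ_c = arcsin 0.3692 = 21.66°.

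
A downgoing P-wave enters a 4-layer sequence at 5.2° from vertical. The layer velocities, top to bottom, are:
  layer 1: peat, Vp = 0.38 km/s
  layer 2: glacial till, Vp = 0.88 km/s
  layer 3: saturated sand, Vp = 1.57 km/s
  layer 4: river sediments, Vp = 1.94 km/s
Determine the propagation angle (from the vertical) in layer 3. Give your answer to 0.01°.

21.99°

Ray parameter p = sin 5.2° / 0.38 = 2.3851e-01 s/km.
sin θ_3 = p·V_3 = 2.3851e-01 × 1.57 = 0.3745.
θ_3 = 21.99° from the vertical.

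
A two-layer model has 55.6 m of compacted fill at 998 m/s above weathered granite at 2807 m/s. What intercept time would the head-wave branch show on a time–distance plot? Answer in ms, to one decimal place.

104.1 ms

tᵢ = 2h·√(V₂²−V₁²)/(V₁V₂).
√(V₂²−V₁²) = √(2807²−998²) = 2623.6 m/s.
tᵢ = 2·55.6·2623.6/(998·2807) = 0.10414 s.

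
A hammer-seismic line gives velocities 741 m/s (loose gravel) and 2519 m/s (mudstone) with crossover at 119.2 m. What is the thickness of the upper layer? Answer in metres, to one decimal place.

44.0 m

h = (x_cross/2)·√((V₂−V₁)/(V₂+V₁)).
(V₂−V₁)/(V₂+V₁) = (2519−741)/(2519+741) = 0.5454; √ = 0.7385.
h = (119.2/2)·0.7385 = 44.02 m.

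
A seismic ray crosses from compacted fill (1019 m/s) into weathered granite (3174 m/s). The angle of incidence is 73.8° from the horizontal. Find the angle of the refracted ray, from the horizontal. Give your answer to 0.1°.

29.7°

Convert to the normal: θ₁ = 90° − 73.8° = 16.2°.
Snell's law: sin θ₂ = (V₂/V₁)·sin θ₁ = (3174/1019)·sin 16.2° = 0.8690.
θ₂ = arcsin 0.8690 = 60.34° from the normal.
From the interface: 90° − 60.34° = 29.66°.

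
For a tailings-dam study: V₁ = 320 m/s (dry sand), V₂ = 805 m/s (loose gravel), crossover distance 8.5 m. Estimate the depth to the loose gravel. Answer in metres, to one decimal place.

2.8 m

x_cross = 2h·√((V₂+V₁)/(V₂−V₁)) → h = x_cross / (2·√((V₂+V₁)/(V₂−V₁))).
√((V₂+V₁)/(V₂−V₁)) = √((805+320)/(805−320)) = 1.5230.
h = 8.5 / (2·1.5230) = 2.79 m.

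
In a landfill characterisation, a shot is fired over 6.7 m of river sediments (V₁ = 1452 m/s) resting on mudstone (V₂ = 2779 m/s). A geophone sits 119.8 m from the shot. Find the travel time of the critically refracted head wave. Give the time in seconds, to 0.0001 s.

0.0510 s

t = x/V₂ + 2h·√(V₂²−V₁²)/(V₁V₂).
√(V₂²−V₁²) = √(2779²−1452²) = 2369.5 m/s; delay term = 2·6.7·2369.5/(1452·2779) = 0.00787 s.
t = 119.8/2779 + 0.00787 = 0.05098 s.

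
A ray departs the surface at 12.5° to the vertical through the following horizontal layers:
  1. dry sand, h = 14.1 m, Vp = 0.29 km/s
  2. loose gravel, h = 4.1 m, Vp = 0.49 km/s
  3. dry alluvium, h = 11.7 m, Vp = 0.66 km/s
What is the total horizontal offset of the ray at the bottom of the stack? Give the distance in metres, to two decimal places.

11.36 m

Apply Snell's law at each interface; in layer i the horizontal offset is hᵢ·tan θᵢ.
Layer 1: θ = 12.50°; offset = 14.1·tan 12.50° = 3.1259 m.
Layer 2: sin θ = 0.49·sin 12.5°/0.29 = 0.3657, θ = 21.45°; offset = 4.1·tan 21.45° = 1.6110 m.
Layer 3: sin θ = 0.66·sin 12.5°/0.29 = 0.4926, θ = 29.51°; offset = 11.7·tan 29.51° = 6.6224 m.
Σ offsets = 11.3593 m.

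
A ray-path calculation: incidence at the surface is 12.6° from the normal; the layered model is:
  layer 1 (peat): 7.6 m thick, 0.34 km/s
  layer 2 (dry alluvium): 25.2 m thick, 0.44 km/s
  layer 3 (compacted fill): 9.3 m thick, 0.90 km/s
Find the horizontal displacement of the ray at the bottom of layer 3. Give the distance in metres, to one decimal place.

Apply Snell's law at each interface; in layer i the horizontal offset is hᵢ·tan θᵢ.
Layer 1: θ = 12.60°; offset = 7.6·tan 12.60° = 1.699 m.
Layer 2: sin θ = 0.44·sin 12.6°/0.34 = 0.2823, θ = 16.40°; offset = 25.2·tan 16.40° = 7.416 m.
Layer 3: sin θ = 0.90·sin 12.6°/0.34 = 0.5774, θ = 35.27°; offset = 9.3·tan 35.27° = 6.578 m.
Summing the layer offsets gives 15.692 m.

15.7 m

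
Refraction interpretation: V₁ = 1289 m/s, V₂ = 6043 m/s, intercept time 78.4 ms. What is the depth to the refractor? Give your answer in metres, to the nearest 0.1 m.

h = tᵢ·V₁·V₂ / (2·√(V₂²−V₁²)).
√(V₂²−V₁²) = √(6043² − 1289²) = 5903.9 m/s.
h = 0.0784 s × 1289 × 6043 / (2 × 5903.9) = 51.72 m.

51.7 m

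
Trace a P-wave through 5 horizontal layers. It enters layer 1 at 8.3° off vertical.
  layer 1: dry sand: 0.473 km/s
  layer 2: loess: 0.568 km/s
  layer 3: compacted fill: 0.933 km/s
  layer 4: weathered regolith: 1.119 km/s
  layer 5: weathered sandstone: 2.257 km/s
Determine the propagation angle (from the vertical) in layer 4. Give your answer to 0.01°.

19.97°

Ray parameter p = sin 8.3° / 0.473 = 3.0519e-01 s/km.
sin θ_4 = p·V_4 = 3.0519e-01 × 1.119 = 0.3415.
θ_4 = 19.97° from the vertical.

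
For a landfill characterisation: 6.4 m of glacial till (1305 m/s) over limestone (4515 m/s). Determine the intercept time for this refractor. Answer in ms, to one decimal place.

θ_c = arcsin(V₁/V₂) = arcsin(1305/4515) = 16.80°; cos θ_c = 0.9573.
tᵢ = 2h·cos θ_c / V₁ = 2·6.4·0.9573 / 1305 = 0.00939 s.

9.4 ms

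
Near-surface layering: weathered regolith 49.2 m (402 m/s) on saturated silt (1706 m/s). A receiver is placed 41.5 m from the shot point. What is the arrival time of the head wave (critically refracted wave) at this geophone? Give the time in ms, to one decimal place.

t = x/V₂ + 2h·√(V₂²−V₁²)/(V₁V₂).
√(V₂²−V₁²) = √(1706²−402²) = 1658.0 m/s; delay term = 2·49.2·1658.0/(402·1706) = 0.23788 s.
t = 41.5/1706 + 0.23788 = 0.26221 s.

262.2 ms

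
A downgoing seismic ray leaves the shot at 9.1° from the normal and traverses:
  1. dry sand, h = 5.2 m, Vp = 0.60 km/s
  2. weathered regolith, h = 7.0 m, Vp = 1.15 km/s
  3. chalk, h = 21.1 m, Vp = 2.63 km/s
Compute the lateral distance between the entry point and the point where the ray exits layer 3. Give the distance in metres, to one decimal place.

p = sin θ₁/V₁ = sin 9.1°/0.60 = 2.6360e-01 s/km is conserved through the stack.
Layer 1: θ = 9.10°; offset = 5.2·tan 9.10° = 0.833 m.
Layer 2: sin θ = p·1.15 = 0.3031 → θ = 17.65°; offset = 7.0·tan 17.65° = 2.227 m.
Layer 3: sin θ = p·2.63 = 0.6933 → θ = 43.89°; offset = 21.1·tan 43.89° = 20.297 m.
Summing the layer offsets gives 23.357 m.

23.4 m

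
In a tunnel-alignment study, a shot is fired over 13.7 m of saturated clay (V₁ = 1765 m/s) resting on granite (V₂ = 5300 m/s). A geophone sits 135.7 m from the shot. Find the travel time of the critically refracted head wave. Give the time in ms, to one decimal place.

t = x/V₂ + 2h·√(V₂²−V₁²)/(V₁V₂).
√(V₂²−V₁²) = √(5300²−1765²) = 4997.5 m/s; delay term = 2·13.7·4997.5/(1765·5300) = 0.01464 s.
t = 135.7/5300 + 0.01464 = 0.04024 s.

40.2 ms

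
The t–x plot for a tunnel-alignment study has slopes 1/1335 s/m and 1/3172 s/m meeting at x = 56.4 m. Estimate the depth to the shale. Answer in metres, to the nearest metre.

x_cross = 2h·√((V₂+V₁)/(V₂−V₁)) → h = x_cross / (2·√((V₂+V₁)/(V₂−V₁))).
√((V₂+V₁)/(V₂−V₁)) = √((3172+1335)/(3172−1335)) = 1.5664.
h = 56.4 / (2·1.5664) = 18.00 m.

18 m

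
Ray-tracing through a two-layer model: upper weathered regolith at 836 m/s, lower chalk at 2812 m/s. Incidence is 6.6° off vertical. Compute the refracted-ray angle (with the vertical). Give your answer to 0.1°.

22.7°

sin θ₁/V₁ = sin θ₂/V₂ ⇒ sin θ₂ = 2812·sin 6.6°/836 = 2812·0.1149/836 = 0.3866.
θ₂ = arcsin 0.3866 = 22.74° from the normal.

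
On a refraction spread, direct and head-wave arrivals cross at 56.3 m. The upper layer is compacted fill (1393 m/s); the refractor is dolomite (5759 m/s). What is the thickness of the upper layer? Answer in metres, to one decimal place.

x_cross = 2h·√((V₂+V₁)/(V₂−V₁)) → h = x_cross / (2·√((V₂+V₁)/(V₂−V₁))).
√((V₂+V₁)/(V₂−V₁)) = √((5759+1393)/(5759−1393)) = 1.2799.
h = 56.3 / (2·1.2799) = 21.99 m.

22.0 m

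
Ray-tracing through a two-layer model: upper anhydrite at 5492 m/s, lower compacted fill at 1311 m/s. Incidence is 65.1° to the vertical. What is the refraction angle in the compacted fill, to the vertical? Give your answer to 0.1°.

Snell's law: sin θ₂ = (V₂/V₁)·sin θ₁ = (1311/5492)·sin 65.1° = 0.2165.
θ₂ = arcsin 0.2165 = 12.50° from the normal.

12.5°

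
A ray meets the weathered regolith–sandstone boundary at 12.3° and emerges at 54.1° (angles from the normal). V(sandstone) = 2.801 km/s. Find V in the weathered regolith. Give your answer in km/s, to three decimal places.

sin 12.3° = 0.2130; sin 54.1° = 0.8100.
V₁ = V₂·(sin θ₁/sin θ₂) = 2.801·(0.2130/0.8100) = 0.737 km/s.

0.737 km/s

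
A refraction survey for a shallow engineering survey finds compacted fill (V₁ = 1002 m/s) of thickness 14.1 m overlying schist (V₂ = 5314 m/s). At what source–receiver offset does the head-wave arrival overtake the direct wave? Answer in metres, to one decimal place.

x_cross = 2h·√((V₂+V₁)/(V₂−V₁)).
(V₂+V₁)/(V₂−V₁) = (5314+1002)/(5314−1002) = 1.4647; √ = 1.2103.
x_cross = 2·14.1·1.2103 = 34.13 m.

34.1 m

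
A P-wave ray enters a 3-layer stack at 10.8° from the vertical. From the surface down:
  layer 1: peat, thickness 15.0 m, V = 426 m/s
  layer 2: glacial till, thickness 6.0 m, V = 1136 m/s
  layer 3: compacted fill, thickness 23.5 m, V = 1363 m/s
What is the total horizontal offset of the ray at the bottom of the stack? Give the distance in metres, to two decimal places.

Apply Snell's law at each interface; in layer i the horizontal offset is hᵢ·tan θᵢ.
Layer 1: θ = 10.80°; offset = 15.0·tan 10.80° = 2.8614 m.
Layer 2: sin θ = 1136·sin 10.8°/426 = 0.4997, θ = 29.98°; offset = 6.0·tan 29.98° = 3.4612 m.
Layer 3: sin θ = 1363·sin 10.8°/426 = 0.5995, θ = 36.84°; offset = 23.5·tan 36.84° = 17.6035 m.
Summing the layer offsets gives 23.9261 m.

23.93 m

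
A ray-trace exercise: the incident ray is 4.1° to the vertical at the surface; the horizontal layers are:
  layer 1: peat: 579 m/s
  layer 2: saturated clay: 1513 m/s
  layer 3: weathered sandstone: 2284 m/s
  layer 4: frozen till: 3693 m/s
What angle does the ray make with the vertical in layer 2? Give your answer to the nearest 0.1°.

10.8°

Ray parameter p = sin 4.1° / 579 = 1.2348e-04 s/m.
sin θ_2 = p·V_2 = 1.2348e-04 × 1513 = 0.1868.
θ_2 = arcsin 0.1868 = 10.77°.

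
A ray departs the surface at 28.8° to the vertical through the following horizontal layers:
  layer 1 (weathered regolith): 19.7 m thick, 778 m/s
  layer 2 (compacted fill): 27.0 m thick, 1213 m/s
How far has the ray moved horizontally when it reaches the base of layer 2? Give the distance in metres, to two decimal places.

p = sin θ₁/V₁ = sin 28.8°/778 = 6.1922e-04 s/m is conserved through the stack.
Layer 1: θ = 28.80°; offset = 19.7·tan 28.80° = 10.8302 m.
Layer 2: sin θ = p·1213 = 0.7511 → θ = 48.69°; offset = 27.0·tan 48.69° = 30.7194 m.
Summing the layer offsets gives 41.5496 m.

41.55 m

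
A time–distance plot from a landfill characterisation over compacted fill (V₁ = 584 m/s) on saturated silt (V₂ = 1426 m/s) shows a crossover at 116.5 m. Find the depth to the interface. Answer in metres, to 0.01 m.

h = (x_cross/2)·√((V₂−V₁)/(V₂+V₁)).
(V₂−V₁)/(V₂+V₁) = (1426−584)/(1426+584) = 0.4189; √ = 0.6472.
h = (116.5/2)·0.6472 = 37.70 m.

37.70 m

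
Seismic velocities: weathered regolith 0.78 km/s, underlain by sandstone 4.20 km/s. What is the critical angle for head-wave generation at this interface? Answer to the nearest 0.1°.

Critical incidence: sin θ_c = V₁/V₂ = 0.78/4.20 = 0.1857.
θ_c = arcsin 0.1857 = 10.70°.

10.7°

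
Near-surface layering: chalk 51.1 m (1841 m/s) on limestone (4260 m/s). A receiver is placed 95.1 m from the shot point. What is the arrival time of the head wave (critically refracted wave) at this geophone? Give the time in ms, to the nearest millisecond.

72 ms

θ_c = arcsin(V₁/V₂) = arcsin(1841/4260) = 25.60°, cos θ_c = 0.9018.
Intercept time tᵢ = 2h cos θ_c / V₁ = 2·51.1·0.9018/1841 = 0.05006 s.
t = x/V₂ + tᵢ = 95.1/4260 + 0.05006 = 0.07239 s.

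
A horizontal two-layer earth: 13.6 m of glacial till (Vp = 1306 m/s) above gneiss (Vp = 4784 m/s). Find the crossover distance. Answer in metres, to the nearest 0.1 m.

x_cross = 2h·√((V₂+V₁)/(V₂−V₁)).
(V₂+V₁)/(V₂−V₁) = (4784+1306)/(4784−1306) = 1.7510; √ = 1.3233.
x_cross = 2·13.6·1.3233 = 35.99 m.

36.0 m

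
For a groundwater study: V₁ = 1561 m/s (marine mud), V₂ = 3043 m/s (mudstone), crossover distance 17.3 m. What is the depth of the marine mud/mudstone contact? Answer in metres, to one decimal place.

x_cross = 2h·√((V₂+V₁)/(V₂−V₁)) → h = x_cross / (2·√((V₂+V₁)/(V₂−V₁))).
√((V₂+V₁)/(V₂−V₁)) = √((3043+1561)/(3043−1561)) = 1.7626.
h = 17.3 / (2·1.7626) = 4.91 m.

4.9 m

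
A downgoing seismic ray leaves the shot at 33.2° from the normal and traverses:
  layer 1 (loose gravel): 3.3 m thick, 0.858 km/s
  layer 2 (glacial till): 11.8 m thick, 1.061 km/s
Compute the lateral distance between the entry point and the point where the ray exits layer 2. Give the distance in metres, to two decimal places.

Apply Snell's law at each interface; in layer i the horizontal offset is hᵢ·tan θᵢ.
Layer 1: θ = 33.20°; offset = 3.3·tan 33.20° = 2.1595 m.
Layer 2: sin θ = 1.061·sin 33.2°/0.858 = 0.6771, θ = 42.62°; offset = 11.8·tan 42.62° = 10.8577 m.
Summing the layer offsets gives 13.0172 m.

13.02 m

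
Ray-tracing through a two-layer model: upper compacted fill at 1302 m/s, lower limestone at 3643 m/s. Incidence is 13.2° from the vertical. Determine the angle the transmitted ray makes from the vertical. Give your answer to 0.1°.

39.7°

Snell's law: sin θ₂ = (V₂/V₁)·sin θ₁ = (3643/1302)·sin 13.2° = 0.6389.
θ₂ = arcsin 0.6389 = 39.71° from the normal.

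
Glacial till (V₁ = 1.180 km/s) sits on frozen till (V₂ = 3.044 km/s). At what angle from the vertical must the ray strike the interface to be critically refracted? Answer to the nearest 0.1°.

At critical incidence the refracted ray runs along the interface (θ₂ = 90°), so sin θ_c = V₁/V₂.
θ_c = arcsin(1.180/3.044) = arcsin 0.3876 = 22.81°.

22.8°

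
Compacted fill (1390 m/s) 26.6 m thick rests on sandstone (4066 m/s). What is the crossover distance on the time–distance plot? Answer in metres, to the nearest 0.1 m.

θ_c = arcsin(1390/4066) = 19.99°, so cos θ_c = 0.9398 and tᵢ = 2h cos θ_c/V₁ = 0.0360 s.
At crossover x/V₁ = x/V₂ + tᵢ ⇒ x = tᵢ/(1/V₁ − 1/V₂) = 0.03597/(7.1942e-04 − 2.4594e-04) = 75.96 m.

76.0 m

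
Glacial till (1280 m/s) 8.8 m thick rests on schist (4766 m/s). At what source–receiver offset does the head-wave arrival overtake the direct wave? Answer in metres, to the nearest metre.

23 m

θ_c = arcsin(1280/4766) = 15.58°, so cos θ_c = 0.9633 and tᵢ = 2h cos θ_c/V₁ = 0.0132 s.
At crossover x/V₁ = x/V₂ + tᵢ ⇒ x = tᵢ/(1/V₁ − 1/V₂) = 0.01324/(7.8125e-04 − 2.0982e-04) = 23.18 m.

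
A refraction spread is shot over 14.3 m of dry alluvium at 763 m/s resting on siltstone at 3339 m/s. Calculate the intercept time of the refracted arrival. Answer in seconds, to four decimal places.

0.0365 s

tᵢ = 2h·√(V₂²−V₁²)/(V₁V₂).
√(V₂²−V₁²) = √(3339²−763²) = 3250.7 m/s.
tᵢ = 2·14.3·3250.7/(763·3339) = 0.03649 s.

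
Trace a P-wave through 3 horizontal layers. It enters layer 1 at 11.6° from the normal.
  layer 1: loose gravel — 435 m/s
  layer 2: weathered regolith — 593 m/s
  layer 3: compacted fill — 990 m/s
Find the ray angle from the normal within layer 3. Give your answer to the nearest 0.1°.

27.2°

Snell's law across each interface conserves sin θ / V, so sin θ_3 = V_3·sin θ₁/V₁.
sin θ_3 = 990 × sin 11.6° / 435 = 0.4576.
θ_3 = 27.23° from the vertical.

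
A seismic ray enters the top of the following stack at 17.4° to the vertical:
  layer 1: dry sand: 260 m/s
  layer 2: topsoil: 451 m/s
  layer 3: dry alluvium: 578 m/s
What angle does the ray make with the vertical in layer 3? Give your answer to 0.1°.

Ray parameter p = sin 17.4° / 260 = 1.1502e-03 s/m.
sin θ_3 = p·V_3 = 1.1502e-03 × 578 = 0.6648.
θ_3 = arcsin 0.6648 = 41.67°.

41.7°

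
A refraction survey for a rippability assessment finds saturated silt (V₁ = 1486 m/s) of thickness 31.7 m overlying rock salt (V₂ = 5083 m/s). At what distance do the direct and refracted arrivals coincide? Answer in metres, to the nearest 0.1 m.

85.7 m

θ_c = arcsin(1486/5083) = 17.00°, so cos θ_c = 0.9563 and tᵢ = 2h cos θ_c/V₁ = 0.0408 s.
At crossover x/V₁ = x/V₂ + tᵢ ⇒ x = tᵢ/(1/V₁ − 1/V₂) = 0.04080/(6.7295e-04 − 1.9673e-04) = 85.68 m.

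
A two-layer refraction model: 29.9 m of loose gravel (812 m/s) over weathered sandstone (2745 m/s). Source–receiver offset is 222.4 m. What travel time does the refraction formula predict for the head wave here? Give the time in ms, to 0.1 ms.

151.4 ms

t = x/V₂ + 2h·√(V₂²−V₁²)/(V₁V₂).
√(V₂²−V₁²) = √(2745²−812²) = 2622.2 m/s; delay term = 2·29.9·2622.2/(812·2745) = 0.07035 s.
t = 222.4/2745 + 0.07035 = 0.15137 s.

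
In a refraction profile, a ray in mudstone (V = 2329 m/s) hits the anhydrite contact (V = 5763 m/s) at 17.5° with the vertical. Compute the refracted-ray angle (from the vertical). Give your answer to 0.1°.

sin θ₁/V₁ = sin θ₂/V₂ ⇒ sin θ₂ = 5763·sin 17.5°/2329 = 5763·0.3007/2329 = 0.7441.
θ₂ = arcsin 0.7441 = 48.08° from the normal.

48.1°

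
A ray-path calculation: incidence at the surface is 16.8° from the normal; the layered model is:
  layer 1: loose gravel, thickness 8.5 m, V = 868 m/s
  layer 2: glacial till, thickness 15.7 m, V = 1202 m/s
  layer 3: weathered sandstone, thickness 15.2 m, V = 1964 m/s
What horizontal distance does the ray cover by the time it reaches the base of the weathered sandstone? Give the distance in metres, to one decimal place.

22.6 m

Apply Snell's law at each interface; in layer i the horizontal offset is hᵢ·tan θᵢ.
Layer 1: θ = 16.80°; offset = 8.5·tan 16.80° = 2.566 m.
Layer 2: sin θ = 1202·sin 16.8°/868 = 0.4002, θ = 23.59°; offset = 15.7·tan 23.59° = 6.857 m.
Layer 3: sin θ = 1964·sin 16.8°/868 = 0.6540, θ = 40.84°; offset = 15.2·tan 40.84° = 13.140 m.
Σ offsets = 22.563 m.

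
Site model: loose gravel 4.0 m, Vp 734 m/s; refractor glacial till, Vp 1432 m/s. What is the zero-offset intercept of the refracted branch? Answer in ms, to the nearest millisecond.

θ_c = arcsin(V₁/V₂) = arcsin(734/1432) = 30.84°; cos θ_c = 0.8586.
tᵢ = 2h·cos θ_c / V₁ = 2·4.0·0.8586 / 734 = 0.00936 s.

9 ms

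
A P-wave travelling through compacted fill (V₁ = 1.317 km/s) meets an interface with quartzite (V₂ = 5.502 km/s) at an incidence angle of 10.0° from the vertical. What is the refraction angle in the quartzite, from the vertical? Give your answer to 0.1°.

Snell's law: sin θ₂ = (V₂/V₁)·sin θ₁ = (5.502/1.317)·sin 10.0° = 0.7254.
θ₂ = sin⁻¹(0.7254) = 46.51° (from vertical).

46.5°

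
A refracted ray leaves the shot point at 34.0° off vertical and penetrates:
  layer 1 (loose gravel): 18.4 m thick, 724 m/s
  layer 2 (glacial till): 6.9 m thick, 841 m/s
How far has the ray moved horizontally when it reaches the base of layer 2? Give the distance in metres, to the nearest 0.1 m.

Ray parameter p = sin 34.0° / 724 m/s = 7.7237e-04 s/m.
Layer 1: θ = 34.00°; offset = 18.4·tan 34.00° = 12.411 m.
Layer 2: sin θ = p·841 = 0.6496 → θ = 40.51°; offset = 6.9·tan 40.51° = 5.895 m.
Summing the layer offsets gives 18.306 m.

18.3 m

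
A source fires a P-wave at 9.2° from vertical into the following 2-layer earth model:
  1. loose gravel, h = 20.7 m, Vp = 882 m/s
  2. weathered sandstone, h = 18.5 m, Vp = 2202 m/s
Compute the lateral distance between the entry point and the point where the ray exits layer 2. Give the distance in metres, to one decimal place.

11.4 m

Apply Snell's law at each interface; in layer i the horizontal offset is hᵢ·tan θᵢ.
Layer 1: θ = 9.20°; offset = 20.7·tan 9.20° = 3.353 m.
Layer 2: sin θ = 2202·sin 9.2°/882 = 0.3992, θ = 23.53°; offset = 18.5·tan 23.53° = 8.054 m.
Total horizontal offset = 11.407 m.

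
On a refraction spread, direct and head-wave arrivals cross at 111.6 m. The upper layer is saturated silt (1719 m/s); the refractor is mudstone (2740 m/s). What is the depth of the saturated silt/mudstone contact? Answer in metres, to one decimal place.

h = (x_cross/2)·√((V₂−V₁)/(V₂+V₁)).
(V₂−V₁)/(V₂+V₁) = (2740−1719)/(2740+1719) = 0.2290; √ = 0.4785.
h = (111.6/2)·0.4785 = 26.70 m.

26.7 m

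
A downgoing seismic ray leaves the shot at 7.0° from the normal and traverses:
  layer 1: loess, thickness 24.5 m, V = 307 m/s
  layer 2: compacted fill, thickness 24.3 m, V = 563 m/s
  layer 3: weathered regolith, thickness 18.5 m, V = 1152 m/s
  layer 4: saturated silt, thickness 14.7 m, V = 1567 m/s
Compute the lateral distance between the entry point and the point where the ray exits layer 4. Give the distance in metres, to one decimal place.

29.8 m

p = sin θ₁/V₁ = sin 7.0°/307 = 3.9697e-04 s/m is conserved through the stack.
Layer 1: θ = 7.00°; offset = 24.5·tan 7.00° = 3.008 m.
Layer 2: sin θ = p·563 = 0.2235 → θ = 12.91°; offset = 24.3·tan 12.91° = 5.572 m.
Layer 3: sin θ = p·1152 = 0.4573 → θ = 27.21°; offset = 18.5·tan 27.21° = 9.513 m.
Layer 4: sin θ = p·1567 = 0.6220 → θ = 38.47°; offset = 14.7·tan 38.47° = 11.679 m.
Σ offsets = 29.772 m.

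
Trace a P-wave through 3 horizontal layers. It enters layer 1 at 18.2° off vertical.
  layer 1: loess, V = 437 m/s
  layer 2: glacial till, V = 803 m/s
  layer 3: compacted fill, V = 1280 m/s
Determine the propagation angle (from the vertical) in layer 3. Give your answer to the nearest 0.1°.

Ray parameter p = sin 18.2° / 437 = 7.1473e-04 s/m.
sin θ_3 = p·V_3 = 7.1473e-04 × 1280 = 0.9148.
θ_3 = 66.18° from the vertical.

66.2°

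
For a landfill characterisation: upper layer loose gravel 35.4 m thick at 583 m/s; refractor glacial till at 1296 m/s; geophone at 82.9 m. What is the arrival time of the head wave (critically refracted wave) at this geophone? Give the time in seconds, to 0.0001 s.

θ_c = arcsin(V₁/V₂) = arcsin(583/1296) = 26.73°, cos θ_c = 0.8931.
Intercept time tᵢ = 2h cos θ_c / V₁ = 2·35.4·0.8931/583 = 0.10846 s.
t = x/V₂ + tᵢ = 82.9/1296 + 0.10846 = 0.17243 s.

0.1724 s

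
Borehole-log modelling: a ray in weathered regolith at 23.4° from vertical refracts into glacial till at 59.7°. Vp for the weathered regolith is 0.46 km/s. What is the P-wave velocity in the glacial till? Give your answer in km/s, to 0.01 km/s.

Snell's law: sin 23.4°/V₁ = sin 59.7°/V₂.
V₂ = V₁·sin 59.7°/sin 23.4° = 0.46 × 2.1740 = 1.00 km/s.

1.00 km/s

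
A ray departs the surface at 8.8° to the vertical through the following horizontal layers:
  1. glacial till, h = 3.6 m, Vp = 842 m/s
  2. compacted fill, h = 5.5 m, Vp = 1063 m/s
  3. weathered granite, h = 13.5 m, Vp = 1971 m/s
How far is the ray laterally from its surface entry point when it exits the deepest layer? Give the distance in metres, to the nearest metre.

Apply Snell's law at each interface; in layer i the horizontal offset is hᵢ·tan θᵢ.
Layer 1: θ = 8.80°; offset = 3.6·tan 8.80° = 0.557 m.
Layer 2: sin θ = 1063·sin 8.8°/842 = 0.1931, θ = 11.14°; offset = 5.5·tan 11.14° = 1.083 m.
Layer 3: sin θ = 1971·sin 8.8°/842 = 0.3581, θ = 20.98°; offset = 13.5·tan 20.98° = 5.178 m.
Σ offsets = 6.818 m.

7 m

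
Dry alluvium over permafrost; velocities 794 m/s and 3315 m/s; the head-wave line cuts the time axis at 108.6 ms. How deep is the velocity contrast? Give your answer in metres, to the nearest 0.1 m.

44.4 m

θ_c = arcsin(794/3315) = 13.86°; cos θ_c = 0.9709.
tᵢ = 2h cos θ_c/V₁ ⇒ h = tᵢ·V₁/(2 cos θ_c) = 0.1086·794/(2·0.9709) = 44.41 m.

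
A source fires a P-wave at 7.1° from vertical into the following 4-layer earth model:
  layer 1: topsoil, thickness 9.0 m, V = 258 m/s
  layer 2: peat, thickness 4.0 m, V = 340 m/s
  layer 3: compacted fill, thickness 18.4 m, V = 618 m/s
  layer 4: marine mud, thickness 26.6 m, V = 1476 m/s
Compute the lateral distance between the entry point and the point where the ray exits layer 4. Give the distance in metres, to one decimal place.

34.1 m

Ray parameter p = sin 7.1° / 258 m/s = 4.7908e-04 s/m.
Layer 1: θ = 7.10°; offset = 9.0·tan 7.10° = 1.121 m.
Layer 2: sin θ = p·340 = 0.1629 → θ = 9.37°; offset = 4.0·tan 9.37° = 0.660 m.
Layer 3: sin θ = p·618 = 0.2961 → θ = 17.22°; offset = 18.4·tan 17.22° = 5.703 m.
Layer 4: sin θ = p·1476 = 0.7071 → θ = 45.00°; offset = 26.6·tan 45.00° = 26.601 m.
Summing the layer offsets gives 34.085 m.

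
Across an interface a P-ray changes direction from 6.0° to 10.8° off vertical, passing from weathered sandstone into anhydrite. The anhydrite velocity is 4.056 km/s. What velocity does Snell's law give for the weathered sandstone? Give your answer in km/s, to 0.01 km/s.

2.26 km/s

sin 6.0° = 0.1045; sin 10.8° = 0.1874.
V₁ = V₂·(sin θ₁/sin θ₂) = 4.056·(0.1045/0.1874) = 2.26 km/s.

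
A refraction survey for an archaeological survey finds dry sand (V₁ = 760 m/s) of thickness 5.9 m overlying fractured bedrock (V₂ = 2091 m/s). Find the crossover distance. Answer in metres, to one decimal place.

θ_c = arcsin(760/2091) = 21.31°, so cos θ_c = 0.9316 and tᵢ = 2h cos θ_c/V₁ = 0.0145 s.
At crossover x/V₁ = x/V₂ + tᵢ ⇒ x = tᵢ/(1/V₁ − 1/V₂) = 0.01446/(1.3158e-03 − 4.7824e-04) = 17.27 m.

17.3 m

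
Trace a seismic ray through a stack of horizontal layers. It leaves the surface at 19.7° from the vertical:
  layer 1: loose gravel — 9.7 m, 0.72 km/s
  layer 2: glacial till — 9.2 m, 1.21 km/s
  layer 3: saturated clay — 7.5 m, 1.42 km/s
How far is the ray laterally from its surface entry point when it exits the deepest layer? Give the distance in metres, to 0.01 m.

Apply Snell's law at each interface; in layer i the horizontal offset is hᵢ·tan θᵢ.
Layer 1: θ = 19.70°; offset = 9.7·tan 19.70° = 3.4731 m.
Layer 2: sin θ = 1.21·sin 19.7°/0.72 = 0.5665, θ = 34.51°; offset = 9.2·tan 34.51° = 6.3246 m.
Layer 3: sin θ = 1.42·sin 19.7°/0.72 = 0.6648, θ = 41.67°; offset = 7.5·tan 41.67° = 6.6750 m.
Summing the layer offsets gives 16.4727 m.

16.47 m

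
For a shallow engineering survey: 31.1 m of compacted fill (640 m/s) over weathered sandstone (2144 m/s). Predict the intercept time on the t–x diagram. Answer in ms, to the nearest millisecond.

93 ms

tᵢ = 2h·√(V₂²−V₁²)/(V₁V₂).
√(V₂²−V₁²) = √(2144²−640²) = 2046.2 m/s.
tᵢ = 2·31.1·2046.2/(640·2144) = 0.09276 s.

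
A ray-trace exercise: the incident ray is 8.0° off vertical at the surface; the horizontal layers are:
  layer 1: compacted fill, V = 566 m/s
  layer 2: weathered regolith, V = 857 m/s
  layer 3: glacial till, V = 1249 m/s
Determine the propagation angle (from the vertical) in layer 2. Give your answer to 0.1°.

12.2°

Ray parameter p = sin 8.0° / 566 = 2.4589e-04 s/m.
sin θ_2 = p·V_2 = 2.4589e-04 × 857 = 0.2107.
θ_2 = 12.16° from the vertical.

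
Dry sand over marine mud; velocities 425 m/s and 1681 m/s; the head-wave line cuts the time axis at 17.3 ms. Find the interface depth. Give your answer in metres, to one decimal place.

3.8 m

h = tᵢ·V₁·V₂ / (2·√(V₂²−V₁²)).
√(V₂²−V₁²) = √(1681² − 425²) = 1626.4 m/s.
h = 0.0173 s × 425 × 1681 / (2 × 1626.4) = 3.80 m.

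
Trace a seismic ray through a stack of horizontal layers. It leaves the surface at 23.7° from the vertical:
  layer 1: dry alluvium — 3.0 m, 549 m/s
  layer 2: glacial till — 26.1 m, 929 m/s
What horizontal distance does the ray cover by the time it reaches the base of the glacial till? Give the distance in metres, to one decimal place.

Ray parameter p = sin 23.7° / 549 m/s = 7.3215e-04 s/m.
Layer 1: θ = 23.70°; offset = 3.0·tan 23.70° = 1.317 m.
Layer 2: sin θ = p·929 = 0.6802 → θ = 42.86°; offset = 26.1·tan 42.86° = 24.217 m.
Total horizontal offset = 25.534 m.

25.5 m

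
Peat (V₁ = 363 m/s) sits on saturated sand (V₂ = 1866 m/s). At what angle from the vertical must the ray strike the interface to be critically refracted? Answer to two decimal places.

11.22°

Critical incidence: sin θ_c = V₁/V₂ = 363/1866 = 0.1945.
θ_c = arcsin 0.1945 = 11.22°.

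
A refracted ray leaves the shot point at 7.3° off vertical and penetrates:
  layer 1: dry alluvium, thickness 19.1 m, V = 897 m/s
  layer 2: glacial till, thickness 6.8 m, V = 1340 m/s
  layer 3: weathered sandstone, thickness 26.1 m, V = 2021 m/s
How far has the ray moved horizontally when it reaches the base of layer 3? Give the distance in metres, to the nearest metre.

Ray parameter p = sin 7.3° / 897 m/s = 1.4166e-04 s/m.
Layer 1: θ = 7.30°; offset = 19.1·tan 7.30° = 2.447 m.
Layer 2: sin θ = p·1340 = 0.1898 → θ = 10.94°; offset = 6.8·tan 10.94° = 1.315 m.
Layer 3: sin θ = p·2021 = 0.2863 → θ = 16.64°; offset = 26.1·tan 16.64° = 7.798 m.
Summing the layer offsets gives 11.560 m.

12 m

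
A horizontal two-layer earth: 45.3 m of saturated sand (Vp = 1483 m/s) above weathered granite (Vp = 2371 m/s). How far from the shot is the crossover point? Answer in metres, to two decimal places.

188.75 m

x_cross = 2h·√((V₂+V₁)/(V₂−V₁)).
(V₂+V₁)/(V₂−V₁) = (2371+1483)/(2371−1483) = 4.3401; √ = 2.0833.
x_cross = 2·45.3·2.0833 = 188.75 m.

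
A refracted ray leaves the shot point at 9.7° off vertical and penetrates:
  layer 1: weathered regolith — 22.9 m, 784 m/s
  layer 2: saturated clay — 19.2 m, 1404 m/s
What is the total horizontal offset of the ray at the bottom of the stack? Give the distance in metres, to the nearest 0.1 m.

10.0 m

p = sin θ₁/V₁ = sin 9.7°/784 = 2.1491e-04 s/m is conserved through the stack.
Layer 1: θ = 9.70°; offset = 22.9·tan 9.70° = 3.914 m.
Layer 2: sin θ = p·1404 = 0.3017 → θ = 17.56°; offset = 19.2·tan 17.56° = 6.076 m.
Summing the layer offsets gives 9.991 m.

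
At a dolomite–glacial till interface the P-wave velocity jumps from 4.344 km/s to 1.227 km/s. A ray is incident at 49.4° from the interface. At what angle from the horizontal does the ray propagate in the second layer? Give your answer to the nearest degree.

Angle from the normal: 90° − 49.4° = 40.6°.
Snell's law: sin θ₂ = (V₂/V₁)·sin θ₁ = (1.227/4.344)·sin 40.6° = 0.1838.
θ₂ = sin⁻¹(0.1838) = 10.59° (from vertical).
From the interface: 90° − 10.59° = 79.41°.

79°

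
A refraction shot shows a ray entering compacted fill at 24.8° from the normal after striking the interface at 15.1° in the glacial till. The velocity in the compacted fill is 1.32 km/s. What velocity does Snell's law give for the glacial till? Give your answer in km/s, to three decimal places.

Snell's law: sin 15.1°/V₁ = sin 24.8°/V₂.
V₁ = V₂·sin 15.1°/sin 24.8° = 1.32 × 0.6211 = 0.820 km/s.

0.820 km/s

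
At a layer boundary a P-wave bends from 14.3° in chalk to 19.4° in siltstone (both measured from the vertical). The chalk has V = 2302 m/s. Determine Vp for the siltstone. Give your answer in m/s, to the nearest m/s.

Snell's law: sin 14.3°/V₁ = sin 19.4°/V₂.
V₂ = V₁·sin 19.4°/sin 14.3° = 2302 × 1.3448 = 3095.70 m/s.

3096 m/s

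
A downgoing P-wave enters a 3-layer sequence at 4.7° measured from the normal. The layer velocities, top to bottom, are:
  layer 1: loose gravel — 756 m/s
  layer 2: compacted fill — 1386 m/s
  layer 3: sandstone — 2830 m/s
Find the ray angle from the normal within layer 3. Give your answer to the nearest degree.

18°

Ray parameter p = sin 4.7° / 756 = 1.0838e-04 s/m.
sin θ_3 = p·V_3 = 1.0838e-04 × 2830 = 0.3067.
θ_3 = 17.86° from the vertical.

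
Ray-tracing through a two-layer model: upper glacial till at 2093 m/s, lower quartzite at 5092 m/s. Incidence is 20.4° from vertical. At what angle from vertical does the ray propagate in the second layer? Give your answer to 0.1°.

Snell's law: sin θ₂ = (V₂/V₁)·sin θ₁ = (5092/2093)·sin 20.4° = 0.8480.
θ₂ = arcsin 0.8480 = 58.00° from the normal.

58.0°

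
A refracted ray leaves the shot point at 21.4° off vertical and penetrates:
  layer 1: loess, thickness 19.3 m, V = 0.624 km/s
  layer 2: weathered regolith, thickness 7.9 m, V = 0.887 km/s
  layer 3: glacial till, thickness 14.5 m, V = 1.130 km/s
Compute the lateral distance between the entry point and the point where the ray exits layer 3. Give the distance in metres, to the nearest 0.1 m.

25.1 m

p = sin θ₁/V₁ = sin 21.4°/0.624 = 5.8474e-01 s/km is conserved through the stack.
Layer 1: θ = 21.40°; offset = 19.3·tan 21.40° = 7.564 m.
Layer 2: sin θ = p·0.887 = 0.5187 → θ = 31.24°; offset = 7.9·tan 31.24° = 4.792 m.
Layer 3: sin θ = p·1.130 = 0.6608 → θ = 41.36°; offset = 14.5·tan 41.36° = 12.764 m.
Summing the layer offsets gives 25.120 m.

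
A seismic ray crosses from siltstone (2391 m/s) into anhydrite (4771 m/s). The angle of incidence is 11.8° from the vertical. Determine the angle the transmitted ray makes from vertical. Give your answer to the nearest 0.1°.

Snell's law: sin θ₂ = (V₂/V₁)·sin θ₁ = (4771/2391)·sin 11.8° = 0.4081.
θ₂ = arcsin 0.4081 = 24.08° from the normal.

24.1°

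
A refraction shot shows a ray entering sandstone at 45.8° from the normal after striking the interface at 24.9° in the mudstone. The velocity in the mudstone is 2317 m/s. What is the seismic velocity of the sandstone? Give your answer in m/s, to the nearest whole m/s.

3945 m/s

sin 24.9° = 0.4210; sin 45.8° = 0.7169.
V₂ = V₁·(sin θ₂/sin θ₁) = 2317·(0.7169/0.4210) = 3945.23 m/s.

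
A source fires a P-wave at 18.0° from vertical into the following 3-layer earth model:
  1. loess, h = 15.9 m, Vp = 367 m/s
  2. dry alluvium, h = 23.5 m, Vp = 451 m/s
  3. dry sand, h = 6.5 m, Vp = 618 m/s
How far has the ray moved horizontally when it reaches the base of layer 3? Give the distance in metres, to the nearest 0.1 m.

18.8 m

p = sin θ₁/V₁ = sin 18.0°/367 = 8.4201e-04 s/m is conserved through the stack.
Layer 1: θ = 18.00°; offset = 15.9·tan 18.00° = 5.166 m.
Layer 2: sin θ = p·451 = 0.3797 → θ = 22.32°; offset = 23.5·tan 22.32° = 9.647 m.
Layer 3: sin θ = p·618 = 0.5204 → θ = 31.36°; offset = 6.5·tan 31.36° = 3.961 m.
Summing the layer offsets gives 18.774 m.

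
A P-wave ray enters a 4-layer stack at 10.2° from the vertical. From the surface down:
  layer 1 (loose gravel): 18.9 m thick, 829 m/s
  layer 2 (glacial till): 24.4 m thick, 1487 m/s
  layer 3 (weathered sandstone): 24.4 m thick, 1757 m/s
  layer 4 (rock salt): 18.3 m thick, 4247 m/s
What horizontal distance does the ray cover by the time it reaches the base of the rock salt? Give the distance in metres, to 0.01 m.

60.92 m

p = sin θ₁/V₁ = sin 10.2°/829 = 2.1361e-04 s/m is conserved through the stack.
Layer 1: θ = 10.20°; offset = 18.9·tan 10.20° = 3.4006 m.
Layer 2: sin θ = p·1487 = 0.3176 → θ = 18.52°; offset = 24.4·tan 18.52° = 8.1738 m.
Layer 3: sin θ = p·1757 = 0.3753 → θ = 22.04°; offset = 24.4·tan 22.04° = 9.8800 m.
Layer 4: sin θ = p·4247 = 0.9072 → θ = 65.12°; offset = 18.3·tan 65.12° = 39.4653 m.
Summing the layer offsets gives 60.9197 m.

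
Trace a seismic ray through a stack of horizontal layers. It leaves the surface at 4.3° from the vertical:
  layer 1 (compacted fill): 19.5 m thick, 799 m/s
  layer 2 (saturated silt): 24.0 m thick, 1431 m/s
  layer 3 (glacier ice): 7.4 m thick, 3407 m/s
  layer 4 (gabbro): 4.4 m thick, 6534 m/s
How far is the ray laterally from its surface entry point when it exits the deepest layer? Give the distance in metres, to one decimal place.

p = sin θ₁/V₁ = sin 4.3°/799 = 9.3841e-05 s/m is conserved through the stack.
Layer 1: θ = 4.30°; offset = 19.5·tan 4.30° = 1.466 m.
Layer 2: sin θ = p·1431 = 0.1343 → θ = 7.72°; offset = 24.0·tan 7.72° = 3.252 m.
Layer 3: sin θ = p·3407 = 0.3197 → θ = 18.65°; offset = 7.4·tan 18.65° = 2.497 m.
Layer 4: sin θ = p·6534 = 0.6132 → θ = 37.82°; offset = 4.4·tan 37.82° = 3.415 m.
Summing the layer offsets gives 10.631 m.

10.6 m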